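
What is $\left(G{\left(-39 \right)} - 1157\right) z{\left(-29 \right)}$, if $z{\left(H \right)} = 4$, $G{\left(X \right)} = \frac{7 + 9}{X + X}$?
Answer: $- \frac{180524}{39} \approx -4628.8$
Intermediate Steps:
$G{\left(X \right)} = \frac{8}{X}$ ($G{\left(X \right)} = \frac{16}{2 X} = 16 \frac{1}{2 X} = \frac{8}{X}$)
$\left(G{\left(-39 \right)} - 1157\right) z{\left(-29 \right)} = \left(\frac{8}{-39} - 1157\right) 4 = \left(8 \left(- \frac{1}{39}\right) - 1157\right) 4 = \left(- \frac{8}{39} - 1157\right) 4 = \left(- \frac{45131}{39}\right) 4 = - \frac{180524}{39}$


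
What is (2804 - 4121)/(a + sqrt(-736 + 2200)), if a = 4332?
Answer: -475437/1563730 + 439*sqrt(366)/3127460 ≈ -0.30135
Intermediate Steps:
(2804 - 4121)/(a + sqrt(-736 + 2200)) = (2804 - 4121)/(4332 + sqrt(-736 + 2200)) = -1317/(4332 + sqrt(1464)) = -1317/(4332 + 2*sqrt(366))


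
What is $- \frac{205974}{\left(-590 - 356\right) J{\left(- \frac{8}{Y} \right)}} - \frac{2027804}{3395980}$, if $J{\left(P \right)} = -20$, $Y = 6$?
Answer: $- \frac{3689248181}{321259708} \approx -11.484$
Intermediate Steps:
$- \frac{205974}{\left(-590 - 356\right) J{\left(- \frac{8}{Y} \right)}} - \frac{2027804}{3395980} = - \frac{205974}{\left(-590 - 356\right) \left(-20\right)} - \frac{2027804}{3395980} = - \frac{205974}{\left(-946\right) \left(-20\right)} - \frac{506951}{848995} = - \frac{205974}{18920} - \frac{506951}{848995} = \left(-205974\right) \frac{1}{18920} - \frac{506951}{848995} = - \frac{102987}{9460} - \frac{506951}{848995} = - \frac{3689248181}{321259708}$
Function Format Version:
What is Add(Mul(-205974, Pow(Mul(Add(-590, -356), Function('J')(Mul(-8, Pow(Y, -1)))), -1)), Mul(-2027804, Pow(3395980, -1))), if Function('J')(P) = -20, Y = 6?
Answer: Rational(-3689248181, 321259708) ≈ -11.484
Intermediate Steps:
Add(Mul(-205974, Pow(Mul(Add(-590, -356), Function('J')(Mul(-8, Pow(Y, -1)))), -1)), Mul(-2027804, Pow(3395980, -1))) = Add(Mul(-205974, Pow(Mul(Add(-590, -356), -20), -1)), Mul(-2027804, Pow(3395980, -1))) = Add(Mul(-205974, Pow(Mul(-946, -20), -1)), Mul(-2027804, Rational(1, 3395980))) = Add(Mul(-205974, Pow(18920, -1)), Rational(-506951, 848995)) = Add(Mul(-205974, Rational(1, 18920)), Rational(-506951, 848995)) = Add(Rational(-102987, 9460), Rational(-506951, 848995)) = Rational(-3689248181, 321259708)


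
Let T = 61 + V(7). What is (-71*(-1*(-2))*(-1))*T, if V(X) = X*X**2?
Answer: 57368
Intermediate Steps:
V(X) = X**3
T = 404 (T = 61 + 7**3 = 61 + 343 = 404)
(-71*(-1*(-2))*(-1))*T = -71*(-1*(-2))*(-1)*404 = -142*(-1)*404 = -71*(-2)*404 = 142*404 = 57368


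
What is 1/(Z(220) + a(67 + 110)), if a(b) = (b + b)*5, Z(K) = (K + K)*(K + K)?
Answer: 1/195370 ≈ 5.1185e-6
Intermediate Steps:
Z(K) = 4*K² (Z(K) = (2*K)*(2*K) = 4*K²)
a(b) = 10*b (a(b) = (2*b)*5 = 10*b)
1/(Z(220) + a(67 + 110)) = 1/(4*220² + 10*(67 + 110)) = 1/(4*48400 + 10*177) = 1/(193600 + 1770) = 1/195370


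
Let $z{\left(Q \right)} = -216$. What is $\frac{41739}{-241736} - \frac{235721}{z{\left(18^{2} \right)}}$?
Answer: $\frac{890206813}{815859} \approx 1091.1$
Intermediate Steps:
$\frac{41739}{-241736} - \frac{235721}{z{\left(18^{2} \right)}} = \frac{41739}{-241736} - \frac{235721}{-216} = 41739 \left(- \frac{1}{241736}\right) - - \frac{235721}{216} = - \frac{41739}{241736} + \frac{235721}{216} = \frac{890206813}{815859}$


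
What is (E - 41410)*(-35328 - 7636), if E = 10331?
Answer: 1335278156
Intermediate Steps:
(E - 41410)*(-35328 - 7636) = (10331 - 41410)*(-35328 - 7636) = -31079*(-42964) = 1335278156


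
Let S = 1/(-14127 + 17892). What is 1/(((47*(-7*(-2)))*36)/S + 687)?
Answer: 1/89186007 ≈ 1.1213e-8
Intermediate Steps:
S = 1/3765 ≈ 0.00026560
1/(((47*(-7*(-2)))*36)/S + 687) = 1/(((47*(-7*(-2)))*36)/(1/3765) + 687) = 1/(((47*14)*36)*3765 + 687) = 1/((658*36)*3765 + 687) = 1/(23688*3765 + 687) = 1/(89185320 + 687) = 1/89186007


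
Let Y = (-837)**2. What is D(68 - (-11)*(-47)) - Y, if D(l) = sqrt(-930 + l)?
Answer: -700569 + I*sqrt(1379) ≈ -7.0057e+5 + 37.135*I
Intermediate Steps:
Y = 700569
D(68 - (-11)*(-47)) - Y = sqrt(-930 + (68 - (-11)*(-47))) - 1*700569 = sqrt(-930 + (68 - 1*517)) - 700569 = sqrt(-930 + (68 - 517)) - 700569 = sqrt(-930 - 449) - 700569 = sqrt(-1379) - 700569 = I*sqrt(1379) - 700569 = -700569 + I*sqrt(1379)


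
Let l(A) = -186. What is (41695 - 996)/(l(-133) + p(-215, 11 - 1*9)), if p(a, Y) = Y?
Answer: -40699/184 ≈ -221.19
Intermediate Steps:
(41695 - 996)/(l(-133) + p(-215, 11 - 1*9)) = (41695 - 996)/(-186 + (11 - 1*9)) = 40699/(-186 + (11 - 9)) = 40699/(-186 + 2) = 40699/(-184) = 40699*(-1/184) = -40699/184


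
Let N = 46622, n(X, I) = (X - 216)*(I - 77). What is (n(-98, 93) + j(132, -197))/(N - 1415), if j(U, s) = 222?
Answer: -4802/45207 ≈ -0.10622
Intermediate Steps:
n(X, I) = (-216 + X)*(-77 + I)
(n(-98, 93) + j(132, -197))/(N - 1415) = ((16632 - 216*93 - 77*(-98) + 93*(-98)) + 222)/(46622 - 1415) = ((16632 - 20088 + 7546 - 9114) + 222)/45207 = (-5024 + 222)*(1/45207) = -4802*1/45207 = -4802/45207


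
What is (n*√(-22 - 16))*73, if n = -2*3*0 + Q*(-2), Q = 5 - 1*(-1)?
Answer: -876*I*√38 ≈ -5400.0*I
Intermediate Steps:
Q = 6 (Q = 5 + 1 = 6)
n = -12 (n = -2*3*0 + 6*(-2) = -6*0 - 12 = 0 - 12 = -12)
(n*√(-22 - 16))*73 = -12*√(-22 - 16)*73 = -12*I*√38*73 = -876*I*√38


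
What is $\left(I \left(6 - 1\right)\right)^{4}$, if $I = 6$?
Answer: $810000$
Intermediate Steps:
$\left(I \left(6 - 1\right)\right)^{4} = \left(6 \left(6 - 1\right)\right)^{4} = \left(6 \cdot 5\right)^{4} = 30^{4} = 810000$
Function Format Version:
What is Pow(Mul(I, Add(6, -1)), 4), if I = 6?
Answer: 810000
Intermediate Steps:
Pow(Mul(I, Add(6, -1)), 4) = Pow(Mul(6, Add(6, -1)), 4) = Pow(Mul(6, 5), 4) = Pow(30, 4) = 810000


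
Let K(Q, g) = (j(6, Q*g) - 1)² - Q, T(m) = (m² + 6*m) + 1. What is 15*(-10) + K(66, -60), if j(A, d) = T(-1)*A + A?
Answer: 145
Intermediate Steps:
T(m) = 1 + m² + 6*m
j(A, d) = -3*A (j(A, d) = (1 + (-1)² + 6*(-1))*A + A = (1 + 1 - 6)*A + A = -4*A + A = -3*A)
K(Q, g) = 361 - Q (K(Q, g) = (-3*6 - 1)² - Q = (-18 - 1)² - Q = (-19)² - Q = 361 - Q)
15*(-10) + K(66, -60) = 15*(-10) + (361 - 1*66) = -150 + (361 - 66) = -150 + 295 = 145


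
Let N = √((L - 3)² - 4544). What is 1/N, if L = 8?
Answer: -I*√4519/4519 ≈ -0.014876*I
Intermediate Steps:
N = I*√4519 (N = √((8 - 3)² - 4544) = √(5² - 4544) = √(25 - 4544) = √(-4519) = I*√4519 ≈ 67.224*I)
1/N = 1/(I*√4519) = -I*√4519/4519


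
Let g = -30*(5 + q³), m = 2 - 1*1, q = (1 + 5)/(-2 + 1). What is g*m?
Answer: 6330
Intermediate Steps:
q = -6 (q = 6/(-1) = 6*(-1) = -6)
m = 1 (m = 2 - 1 = 1)
g = 6330 (g = -30*(5 + (-6)³) = -30*(5 - 216) = -30*(-211) = 6330)
g*m = 6330*1 = 6330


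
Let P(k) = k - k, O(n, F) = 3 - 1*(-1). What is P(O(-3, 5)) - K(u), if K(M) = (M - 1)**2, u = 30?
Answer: -841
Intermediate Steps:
O(n, F) = 4 (O(n, F) = 3 + 1 = 4)
K(M) = (-1 + M)**2
P(k) = 0
P(O(-3, 5)) - K(u) = 0 - (-1 + 30)**2 = 0 - 1*29**2 = 0 - 1*841 = 0 - 841 = -841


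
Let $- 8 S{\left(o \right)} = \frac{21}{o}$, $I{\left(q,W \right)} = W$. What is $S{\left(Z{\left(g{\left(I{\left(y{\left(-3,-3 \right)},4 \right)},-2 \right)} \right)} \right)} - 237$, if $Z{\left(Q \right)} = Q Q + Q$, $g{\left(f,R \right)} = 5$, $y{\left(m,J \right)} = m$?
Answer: $- \frac{18967}{80} \approx -237.09$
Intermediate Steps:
$Z{\left(Q \right)} = Q + Q^{2}$ ($Z{\left(Q \right)} = Q^{2} + Q = Q + Q^{2}$)
$S{\left(o \right)} = - \frac{21}{8 o}$ ($S{\left(o \right)} = - \frac{21 \frac{1}{o}}{8} = - \frac{21}{8 o}$)
$S{\left(Z{\left(g{\left(I{\left(y{\left(-3,-3 \right)},4 \right)},-2 \right)} \right)} \right)} - 237 = - \frac{21}{8 \cdot 5 \left(1 + 5\right)} - 237 = - \frac{21}{8 \cdot 5 \cdot 6} - 237 = - \frac{21}{8 \cdot 30} - 237 = \left(- \frac{21}{8}\right) \frac{1}{30} - 237 = - \frac{7}{80} - 237 = - \frac{18967}{80}$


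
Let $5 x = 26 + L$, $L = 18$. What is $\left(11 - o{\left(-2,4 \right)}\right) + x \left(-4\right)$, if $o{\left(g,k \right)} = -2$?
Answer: $- \frac{111}{5} \approx -22.2$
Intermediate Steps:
$x = \frac{44}{5}$ ($x = \frac{26 + 18}{5} = \frac{1}{5} \cdot 44 = \frac{44}{5} \approx 8.8$)
$\left(11 - o{\left(-2,4 \right)}\right) + x \left(-4\right) = \left(11 - -2\right) + \frac{44}{5} \left(-4\right) = \left(11 + 2\right) - \frac{176}{5} = 13 - \frac{176}{5} = - \frac{111}{5}$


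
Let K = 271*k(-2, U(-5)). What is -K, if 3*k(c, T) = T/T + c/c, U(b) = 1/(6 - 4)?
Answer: -542/3 ≈ -180.67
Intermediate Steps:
U(b) = 1/2
k(c, T) = 2/3 (k(c, T) = (T/T + c/c)/3 = (1 + 1)/3 = (1/3)*2 = 2/3)
K = 542/3 (K = 271*(2/3) = 542/3 ≈ 180.67)
-K = -1*542/3 = -542/3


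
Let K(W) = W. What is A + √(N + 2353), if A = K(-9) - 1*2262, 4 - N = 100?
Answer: -2271 + √2257 ≈ -2223.5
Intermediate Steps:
N = -96 (N = 4 - 1*100 = 4 - 100 = -96)
A = -2271 (A = -9 - 1*2262 = -9 - 2262 = -2271)
A + √(N + 2353) = -2271 + √(-96 + 2353) = -2271 + √2257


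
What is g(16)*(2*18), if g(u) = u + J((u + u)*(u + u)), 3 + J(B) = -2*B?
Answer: -73260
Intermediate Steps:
J(B) = -3 - 2*B
g(u) = -3 + u - 8*u² (g(u) = u + (-3 - 2*(u + u)*(u + u)) = u + (-3 - 2*2*u*2*u) = u + (-3 - 8*u²) = -3 + u - 8*u²)
g(16)*(2*18) = (-3 + 16 - 8*16²)*(2*18) = (-3 + 16 - 8*256)*36 = (-3 + 16 - 2048)*36 = -2035*36 = -73260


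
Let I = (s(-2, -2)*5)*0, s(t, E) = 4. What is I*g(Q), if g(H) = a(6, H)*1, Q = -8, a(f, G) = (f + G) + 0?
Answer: 0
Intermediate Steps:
a(f, G) = G + f (a(f, G) = (G + f) + 0 = G + f)
I = 0 (I = (4*5)*0 = 20*0 = 0)
g(H) = 6 + H (g(H) = (H + 6)*1 = (6 + H)*1 = 6 + H)
I*g(Q) = 0*(6 - 8) = 0*(-2) = 0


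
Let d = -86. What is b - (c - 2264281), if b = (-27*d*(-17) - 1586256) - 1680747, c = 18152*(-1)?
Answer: -1024044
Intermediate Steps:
c = -18152
b = -3306477 (b = (-27*(-86)*(-17) - 1586256) - 1680747 = (2322*(-17) - 1586256) - 1680747 = (-39474 - 1586256) - 1680747 = -1625730 - 1680747 = -3306477)
b - (c - 2264281) = -3306477 - (-18152 - 2264281) = -3306477 - 1*(-2282433) = -3306477 + 2282433 = -1024044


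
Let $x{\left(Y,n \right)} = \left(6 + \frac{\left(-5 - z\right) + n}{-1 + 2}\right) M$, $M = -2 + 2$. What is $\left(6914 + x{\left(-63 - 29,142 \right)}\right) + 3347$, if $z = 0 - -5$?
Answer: $10261$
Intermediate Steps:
$z = 5$ ($z = 0 + 5 = 5$)
$M = 0$
$x{\left(Y,n \right)} = 0$ ($x{\left(Y,n \right)} = \left(6 + \frac{\left(-5 - 5\right) + n}{-1 + 2}\right) 0 = \left(6 + \frac{\left(-5 - 5\right) + n}{1}\right) 0 = \left(6 + \left(-10 + n\right) 1\right) 0 = \left(6 + \left(-10 + n\right)\right) 0 = \left(-4 + n\right) 0 = 0$)
$\left(6914 + x{\left(-63 - 29,142 \right)}\right) + 3347 = \left(6914 + 0\right) + 3347 = 6914 + 3347 = 10261$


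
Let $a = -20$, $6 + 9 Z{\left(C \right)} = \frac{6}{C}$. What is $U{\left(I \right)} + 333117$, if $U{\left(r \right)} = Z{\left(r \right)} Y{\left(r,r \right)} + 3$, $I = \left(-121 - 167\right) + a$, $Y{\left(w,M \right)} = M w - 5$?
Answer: $\frac{41530003}{154} \approx 2.6968 \cdot 10^{5}$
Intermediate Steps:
$Z{\left(C \right)} = - \frac{2}{3} + \frac{2}{3 C}$ ($Z{\left(C \right)} = - \frac{2}{3} + \frac{6 \frac{1}{C}}{9} = - \frac{2}{3} + \frac{2}{3 C}$)
$Y{\left(w,M \right)} = -5 + M w$
$I = -308$ ($I = \left(-121 - 167\right) - 20 = -288 - 20 = -308$)
$U{\left(r \right)} = 3 + \frac{2 \left(1 - r\right) \left(-5 + r^{2}\right)}{3 r}$ ($U{\left(r \right)} = \frac{2 \left(1 - r\right)}{3 r} \left(-5 + r r\right) + 3 = \frac{2 \left(1 - r\right)}{3 r} \left(-5 + r^{2}\right) + 3 = \frac{2 \left(1 - r\right) \left(-5 + r^{2}\right)}{3 r} + 3 = 3 + \frac{2 \left(1 - r\right) \left(-5 + r^{2}\right)}{3 r}$)
$U{\left(I \right)} + 333117 = \frac{9 \left(-308\right) - 2 \left(-1 - 308\right) \left(-5 + \left(-308\right)^{2}\right)}{3 \left(-308\right)} + 333117 = \frac{1}{3} \left(- \frac{1}{308}\right) \left(-2772 - - 618 \left(-5 + 94864\right)\right) + 333117 = \frac{1}{3} \left(- \frac{1}{308}\right) \left(-2772 - \left(-618\right) 94859\right) + 333117 = \frac{1}{3} \left(- \frac{1}{308}\right) \left(-2772 + 58622862\right) + 333117 = \frac{1}{3} \left(- \frac{1}{308}\right) 58620090 + 333117 = - \frac{9770015}{154} + 333117 = \frac{41530003}{154}$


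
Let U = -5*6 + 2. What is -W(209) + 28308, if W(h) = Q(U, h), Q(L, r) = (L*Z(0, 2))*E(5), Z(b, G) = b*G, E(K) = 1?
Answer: 28308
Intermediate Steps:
Z(b, G) = G*b
U = -28 (U = -30 + 2 = -28)
Q(L, r) = 0 (Q(L, r) = (L*(2*0))*1 = (L*0)*1 = 0*1 = 0)
W(h) = 0
-W(209) + 28308 = -1*0 + 28308 = 0 + 28308 = 28308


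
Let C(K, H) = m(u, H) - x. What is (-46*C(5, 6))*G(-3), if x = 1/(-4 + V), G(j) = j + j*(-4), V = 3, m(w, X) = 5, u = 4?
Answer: -2484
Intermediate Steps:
G(j) = -3*j (G(j) = j - 4*j = -3*j)
x = -1 (x = 1/(-4 + 3) = 1/(-1) = -1)
C(K, H) = 6 (C(K, H) = 5 - 1*(-1) = 5 + 1 = 6)
(-46*C(5, 6))*G(-3) = (-46*6)*(-3*(-3)) = -276*9 = -2484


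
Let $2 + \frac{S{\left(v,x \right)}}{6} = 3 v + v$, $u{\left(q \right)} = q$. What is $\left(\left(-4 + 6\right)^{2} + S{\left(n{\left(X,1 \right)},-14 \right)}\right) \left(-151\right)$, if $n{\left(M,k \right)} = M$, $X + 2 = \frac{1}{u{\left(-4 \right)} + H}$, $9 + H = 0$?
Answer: $\frac{113552}{13} \approx 8734.8$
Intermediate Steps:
$H = -9$ ($H = -9 + 0 = -9$)
$X = - \frac{27}{13}$ ($X = -2 + \frac{1}{-4 - 9} = -2 + \frac{1}{-13} = -2 - \frac{1}{13} = - \frac{27}{13} \approx -2.0769$)
$S{\left(v,x \right)} = -12 + 24 v$ ($S{\left(v,x \right)} = -12 + 6 \left(3 v + v\right) = -12 + 6 \cdot 4 v = -12 + 24 v$)
$\left(\left(-4 + 6\right)^{2} + S{\left(n{\left(X,1 \right)},-14 \right)}\right) \left(-151\right) = \left(\left(-4 + 6\right)^{2} + \left(-12 + 24 \left(- \frac{27}{13}\right)\right)\right) \left(-151\right) = \left(2^{2} - \frac{804}{13}\right) \left(-151\right) = \left(4 - \frac{804}{13}\right) \left(-151\right) = \left(- \frac{752}{13}\right) \left(-151\right) = \frac{113552}{13}$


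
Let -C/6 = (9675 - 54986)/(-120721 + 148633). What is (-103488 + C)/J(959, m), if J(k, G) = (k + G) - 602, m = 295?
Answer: -481380865/3033104 ≈ -158.71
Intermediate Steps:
C = 45311/4652 (C = -6*(9675 - 54986)/(-120721 + 148633) = -(-271866)/27912 = -6*(-45311/27912) = 45311/4652 ≈ 9.7401)
J(k, G) = -602 + G + k (J(k, G) = (G + k) - 602 = -602 + G + k)
(-103488 + C)/J(959, m) = (-103488 + 45311/4652)/(-602 + 295 + 959) = -481380865/4652/652 = -481380865/4652*1/652 = -481380865/3033104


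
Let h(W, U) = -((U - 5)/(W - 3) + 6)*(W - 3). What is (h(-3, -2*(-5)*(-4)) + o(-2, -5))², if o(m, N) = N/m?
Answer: 27889/4 ≈ 6972.3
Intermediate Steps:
h(W, U) = -(-3 + W)*(6 + (-5 + U)/(-3 + W)) (h(W, U) = -((-5 + U)/(-3 + W) + 6)*(-3 + W) = -(6 + (-5 + U)/(-3 + W))*(-3 + W) = -(-3 + W)*(6 + (-5 + U)/(-3 + W)))
(h(-3, -2*(-5)*(-4)) + o(-2, -5))² = ((23 - (-2*(-5))*(-4) - 6*(-3)) - 5/(-2))² = ((23 - 10*(-4) + 18) - 5*(-½))² = ((23 - 1*(-40) + 18) + 5/2)² = ((23 + 40 + 18) + 5/2)² = (81 + 5/2)² = (167/2)² = 27889/4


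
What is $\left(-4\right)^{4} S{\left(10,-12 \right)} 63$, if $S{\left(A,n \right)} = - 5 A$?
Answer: $-806400$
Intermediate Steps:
$\left(-4\right)^{4} S{\left(10,-12 \right)} 63 = \left(-4\right)^{4} \left(\left(-5\right) 10\right) 63 = 256 \left(-50\right) 63 = \left(-12800\right) 63 = -806400$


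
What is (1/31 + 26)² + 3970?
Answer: 4466419/961 ≈ 4647.7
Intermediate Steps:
(1/31 + 26)² + 3970 = (807/31)² + 3970 = 651249/961 + 3970 = 4466419/961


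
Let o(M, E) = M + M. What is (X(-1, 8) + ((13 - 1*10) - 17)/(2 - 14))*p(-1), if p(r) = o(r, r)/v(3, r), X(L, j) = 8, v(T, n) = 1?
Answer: -55/3 ≈ -18.333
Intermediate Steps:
o(M, E) = 2*M
p(r) = 2*r (p(r) = (2*r)/1 = (2*r)*1 = 2*r)
(X(-1, 8) + ((13 - 1*10) - 17)/(2 - 14))*p(-1) = (8 + ((13 - 1*10) - 17)/(2 - 14))*(2*(-1)) = (8 + ((13 - 10) - 17)/(-12))*(-2) = (8 + (3 - 17)*(-1/12))*(-2) = (8 - 14*(-1/12))*(-2) = (8 + 7/6)*(-2) = (55/6)*(-2) = -55/3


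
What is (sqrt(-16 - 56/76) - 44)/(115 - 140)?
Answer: 44/25 - I*sqrt(6042)/475 ≈ 1.76 - 0.16364*I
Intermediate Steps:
(sqrt(-16 - 56/76) - 44)/(115 - 140) = (sqrt(-16 - 56*1/76) - 44)/(-25) = -(sqrt(-16 - 14/19) - 44)/25 = -(sqrt(-318/19) - 44)/25 = -(I*sqrt(6042)/19 - 44)/25 = -(-44 + I*sqrt(6042)/19)/25 = 44/25 - I*sqrt(6042)/475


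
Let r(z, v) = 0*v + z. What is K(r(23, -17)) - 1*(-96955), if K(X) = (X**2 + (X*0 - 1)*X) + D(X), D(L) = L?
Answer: 97484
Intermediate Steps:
r(z, v) = z (r(z, v) = 0 + z = z)
K(X) = X**2 (K(X) = (X**2 + (X*0 - 1)*X) + X = (X**2 + (0 - 1)*X) + X = (X**2 - X) + X = X**2)
K(r(23, -17)) - 1*(-96955) = 23**2 - 1*(-96955) = 529 + 96955 = 97484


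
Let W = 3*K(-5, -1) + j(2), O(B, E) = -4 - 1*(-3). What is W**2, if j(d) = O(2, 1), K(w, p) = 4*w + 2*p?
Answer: 4489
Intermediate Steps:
K(w, p) = 2*p + 4*w
O(B, E) = -1 (O(B, E) = -4 + 3 = -1)
j(d) = -1
W = -67 (W = 3*(2*(-1) + 4*(-5)) - 1 = 3*(-2 - 20) - 1 = 3*(-22) - 1 = -66 - 1 = -67)
W**2 = (-67)**2 = 4489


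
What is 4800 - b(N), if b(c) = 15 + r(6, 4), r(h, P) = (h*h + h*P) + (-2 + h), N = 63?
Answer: 4721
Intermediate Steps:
r(h, P) = -2 + h + h**2 + P*h (r(h, P) = (h**2 + P*h) + (-2 + h) = -2 + h + h**2 + P*h)
b(c) = 79 (b(c) = 15 + (-2 + 6 + 6**2 + 4*6) = 15 + (-2 + 6 + 36 + 24) = 15 + 64 = 79)
4800 - b(N) = 4800 - 1*79 = 4800 - 79 = 4721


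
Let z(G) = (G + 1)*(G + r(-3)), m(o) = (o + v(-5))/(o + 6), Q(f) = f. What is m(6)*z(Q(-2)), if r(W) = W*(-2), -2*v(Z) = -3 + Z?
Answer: -10/3 ≈ -3.3333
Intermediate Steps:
v(Z) = 3/2 - Z/2 (v(Z) = -(-3 + Z)/2 = 3/2 - Z/2)
r(W) = -2*W
m(o) = (4 + o)/(6 + o) (m(o) = (o + (3/2 - 1/2*(-5)))/(o + 6) = (o + (3/2 + 5/2))/(6 + o) = (o + 4)/(6 + o) = (4 + o)/(6 + o))
z(G) = (1 + G)*(6 + G) (z(G) = (G + 1)*(G - 2*(-3)) = (1 + G)*(G + 6) = (1 + G)*(6 + G))
m(6)*z(Q(-2)) = ((4 + 6)/(6 + 6))*(6 + (-2)**2 + 7*(-2)) = (10/12)*(6 + 4 - 14) = ((1/12)*10)*(-4) = (5/6)*(-4) = -10/3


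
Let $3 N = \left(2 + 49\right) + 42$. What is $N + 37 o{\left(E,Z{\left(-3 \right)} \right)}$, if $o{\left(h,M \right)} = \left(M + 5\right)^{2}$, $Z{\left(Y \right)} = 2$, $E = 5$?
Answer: $1844$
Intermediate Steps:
$o{\left(h,M \right)} = \left(5 + M\right)^{2}$
$N = 31$ ($N = \frac{\left(2 + 49\right) + 42}{3} = \frac{51 + 42}{3} = \frac{1}{3} \cdot 93 = 31$)
$N + 37 o{\left(E,Z{\left(-3 \right)} \right)} = 31 + 37 \left(5 + 2\right)^{2} = 31 + 37 \cdot 7^{2} = 31 + 37 \cdot 49 = 31 + 1813 = 1844$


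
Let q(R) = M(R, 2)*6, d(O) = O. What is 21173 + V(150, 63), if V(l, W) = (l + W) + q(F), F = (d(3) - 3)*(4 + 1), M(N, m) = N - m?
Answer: 21374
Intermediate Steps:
F = 0 (F = (3 - 3)*(4 + 1) = 0*5 = 0)
q(R) = -12 + 6*R (q(R) = (R - 1*2)*6 = (R - 2)*6 = (-2 + R)*6 = -12 + 6*R)
V(l, W) = -12 + W + l (V(l, W) = (l + W) + (-12 + 6*0) = (W + l) + (-12 + 0) = (W + l) - 12 = -12 + W + l)
21173 + V(150, 63) = 21173 + (-12 + 63 + 150) = 21173 + 201 = 21374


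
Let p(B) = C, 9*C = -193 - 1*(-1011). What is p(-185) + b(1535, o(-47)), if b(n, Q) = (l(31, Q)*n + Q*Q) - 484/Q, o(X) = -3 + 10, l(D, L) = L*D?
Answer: 20989442/63 ≈ 3.3317e+5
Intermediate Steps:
l(D, L) = D*L
o(X) = 7
C = 818/9 (C = (-193 - 1*(-1011))/9 = (-193 + 1011)/9 = (⅑)*818 = 818/9 ≈ 90.889)
p(B) = 818/9
b(n, Q) = Q² - 484/Q + 31*Q*n (b(n, Q) = ((31*Q)*n + Q*Q) - 484/Q = (31*Q*n + Q²) - 484/Q = (Q² + 31*Q*n) - 484/Q = Q² - 484/Q + 31*Q*n)
p(-185) + b(1535, o(-47)) = 818/9 + (-484 + 7²*(7 + 31*1535))/7 = 818/9 + (-484 + 49*(7 + 47585))/7 = 818/9 + (-484 + 49*47592)/7 = 818/9 + (-484 + 2332008)/7 = 818/9 + (⅐)*2331524 = 818/9 + 2331524/7 = 20989442/63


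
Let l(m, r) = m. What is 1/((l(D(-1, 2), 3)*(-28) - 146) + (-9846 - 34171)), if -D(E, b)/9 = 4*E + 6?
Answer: -1/43659 ≈ -2.2905e-5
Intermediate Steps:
D(E, b) = -54 - 36*E (D(E, b) = -9*(4*E + 6) = -9*(6 + 4*E) = -54 - 36*E)
1/((l(D(-1, 2), 3)*(-28) - 146) + (-9846 - 34171)) = 1/(((-54 - 36*(-1))*(-28) - 146) + (-9846 - 34171)) = 1/(((-54 + 36)*(-28) - 146) - 44017) = 1/((-18*(-28) - 146) - 44017) = 1/((504 - 146) - 44017) = 1/(358 - 44017) = 1/(-43659) = -1/43659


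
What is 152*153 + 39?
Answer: 23295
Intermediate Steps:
152*153 + 39 = 23256 + 39 = 23295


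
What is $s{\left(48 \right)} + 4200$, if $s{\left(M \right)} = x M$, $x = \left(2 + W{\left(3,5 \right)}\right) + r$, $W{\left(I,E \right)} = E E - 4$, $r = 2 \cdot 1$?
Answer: $5400$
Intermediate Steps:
$r = 2$
$W{\left(I,E \right)} = -4 + E^{2}$ ($W{\left(I,E \right)} = E^{2} - 4 = -4 + E^{2}$)
$x = 25$ ($x = \left(2 - \left(4 - 5^{2}\right)\right) + 2 = \left(2 + \left(-4 + 25\right)\right) + 2 = \left(2 + 21\right) + 2 = 23 + 2 = 25$)
$s{\left(M \right)} = 25 M$
$s{\left(48 \right)} + 4200 = 25 \cdot 48 + 4200 = 1200 + 4200 = 5400$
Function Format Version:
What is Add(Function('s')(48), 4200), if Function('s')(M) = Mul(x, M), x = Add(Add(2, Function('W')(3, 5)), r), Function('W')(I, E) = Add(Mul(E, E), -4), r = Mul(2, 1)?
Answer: 5400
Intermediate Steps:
r = 2
Function('W')(I, E) = Add(-4, Pow(E, 2)) (Function('W')(I, E) = Add(Pow(E, 2), -4) = Add(-4, Pow(E, 2)))
x = 25 (x = Add(Add(2, Add(-4, Pow(5, 2))), 2) = Add(Add(2, Add(-4, 25)), 2) = Add(Add(2, 21), 2) = Add(23, 2) = 25)
Function('s')(M) = Mul(25, M)
Add(Function('s')(48), 4200) = Add(Mul(25, 48), 4200) = Add(1200, 4200) = 5400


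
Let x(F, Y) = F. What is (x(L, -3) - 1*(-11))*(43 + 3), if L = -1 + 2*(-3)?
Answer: 184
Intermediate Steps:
L = -7 (L = -1 - 6 = -7)
(x(L, -3) - 1*(-11))*(43 + 3) = (-7 - 1*(-11))*(43 + 3) = (-7 + 11)*46 = 4*46 = 184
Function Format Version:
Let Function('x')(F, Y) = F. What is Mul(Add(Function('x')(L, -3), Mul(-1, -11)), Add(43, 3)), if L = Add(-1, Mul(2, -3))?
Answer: 184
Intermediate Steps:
L = -7 (L = Add(-1, -6) = -7)
Mul(Add(Function('x')(L, -3), Mul(-1, -11)), Add(43, 3)) = Mul(Add(-7, Mul(-1, -11)), Add(43, 3)) = Mul(Add(-7, 11), 46) = Mul(4, 46) = 184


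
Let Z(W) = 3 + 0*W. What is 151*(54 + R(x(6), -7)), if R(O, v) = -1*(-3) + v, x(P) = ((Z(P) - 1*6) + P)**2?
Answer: 7550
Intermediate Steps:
Z(W) = 3 (Z(W) = 3 + 0 = 3)
x(P) = (-3 + P)**2 (x(P) = ((3 - 1*6) + P)**2 = ((3 - 6) + P)**2 = (-3 + P)**2)
R(O, v) = 3 + v
151*(54 + R(x(6), -7)) = 151*(54 + (3 - 7)) = 151*(54 - 4) = 151*50 = 7550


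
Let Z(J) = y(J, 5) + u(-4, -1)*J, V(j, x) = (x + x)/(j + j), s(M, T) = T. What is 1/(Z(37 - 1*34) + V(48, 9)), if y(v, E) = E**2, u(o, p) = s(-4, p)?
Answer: 16/355 ≈ 0.045070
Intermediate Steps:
V(j, x) = x/j (V(j, x) = (2*x)/((2*j)) = (2*x)*(1/(2*j)) = x/j)
u(o, p) = p
Z(J) = 25 - J (Z(J) = 5**2 - J = 25 - J)
1/(Z(37 - 1*34) + V(48, 9)) = 1/((25 - (37 - 1*34)) + 9/48) = 1/((25 - (37 - 34)) + 9*(1/48)) = 1/((25 - 1*3) + 3/16) = 1/((25 - 3) + 3/16) = 1/(22 + 3/16) = 1/(355/16) = 16/355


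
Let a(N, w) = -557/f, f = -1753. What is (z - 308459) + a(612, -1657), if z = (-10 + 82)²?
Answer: -531640518/1753 ≈ -3.0327e+5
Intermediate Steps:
a(N, w) = 557/1753 (a(N, w) = -557/(-1753) = -557*(-1/1753) = 557/1753)
z = 5184 (z = 72² = 5184)
(z - 308459) + a(612, -1657) = (5184 - 308459) + 557/1753 = -303275 + 557/1753 = -531640518/1753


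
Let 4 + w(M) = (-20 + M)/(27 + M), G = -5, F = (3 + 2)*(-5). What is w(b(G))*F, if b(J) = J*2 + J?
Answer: 2075/12 ≈ 172.92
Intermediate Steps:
F = -25 (F = 5*(-5) = -25)
b(J) = 3*J (b(J) = 2*J + J = 3*J)
w(M) = -4 + (-20 + M)/(27 + M)
w(b(G))*F = ((-128 - 9*(-5))/(27 + 3*(-5)))*(-25) = ((-128 - 3*(-15))/(27 - 15))*(-25) = ((-128 + 45)/12)*(-25) = ((1/12)*(-83))*(-25) = -83/12*(-25) = 2075/12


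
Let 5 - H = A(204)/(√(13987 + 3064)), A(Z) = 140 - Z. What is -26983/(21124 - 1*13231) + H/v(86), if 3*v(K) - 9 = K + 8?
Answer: -2660854/812979 + 192*√59/103309 ≈ -3.2587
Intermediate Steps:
v(K) = 17/3 + K/3 (v(K) = 3 + (K + 8)/3 = 3 + (8 + K)/3 = 3 + (8/3 + K/3) = 17/3 + K/3)
H = 5 + 64*√59/1003 (H = 5 - (140 - 1*204)/(√(13987 + 3064)) = 5 - (140 - 204)/(√17051) = 5 - (-64)/(17*√59) = 5 - (-64)*√59/1003 = 5 + 64*√59/1003 ≈ 5.4901)
-26983/(21124 - 1*13231) + H/v(86) = -26983/(21124 - 1*13231) + (5 + 64*√59/1003)/(17/3 + (⅓)*86) = -26983/(21124 - 13231) + (5 + 64*√59/1003)/(17/3 + 86/3) = -26983/7893 + (5 + 64*√59/1003)/(103/3) = -26983*1/7893 + (5 + 64*√59/1003)*(3/103) = -26983/7893 + (15/103 + 192*√59/103309) = -2660854/812979 + 192*√59/103309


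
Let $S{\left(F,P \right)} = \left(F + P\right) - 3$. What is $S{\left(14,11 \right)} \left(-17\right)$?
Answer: $-374$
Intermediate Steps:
$S{\left(F,P \right)} = -3 + F + P$
$S{\left(14,11 \right)} \left(-17\right) = \left(-3 + 14 + 11\right) \left(-17\right) = 22 \left(-17\right) = -374$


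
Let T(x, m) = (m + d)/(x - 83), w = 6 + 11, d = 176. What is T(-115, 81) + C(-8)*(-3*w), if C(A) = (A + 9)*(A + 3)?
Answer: 50233/198 ≈ 253.70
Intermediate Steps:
w = 17
C(A) = (3 + A)*(9 + A) (C(A) = (9 + A)*(3 + A) = (3 + A)*(9 + A))
T(x, m) = (176 + m)/(-83 + x) (T(x, m) = (m + 176)/(x - 83) = (176 + m)/(-83 + x))
T(-115, 81) + C(-8)*(-3*w) = (176 + 81)/(-83 - 115) + (27 + (-8)² + 12*(-8))*(-3*17) = 257/(-198) + (27 + 64 - 96)*(-51) = -1/198*257 - 5*(-51) = -257/198 + 255 = 50233/198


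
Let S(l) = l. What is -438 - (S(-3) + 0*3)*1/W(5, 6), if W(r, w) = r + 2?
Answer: -3063/7 ≈ -437.57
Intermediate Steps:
W(r, w) = 2 + r
-438 - (S(-3) + 0*3)*1/W(5, 6) = -438 - (-3 + 0*3)*1/(2 + 5) = -438 - (-3 + 0)*1/7 = -438 - (-3)*1*(⅐) = -438 - (-3)/7 = -438 - 1*(-3/7) = -438 + 3/7 = -3063/7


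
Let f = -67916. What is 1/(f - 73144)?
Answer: -1/141060 ≈ -7.0892e-6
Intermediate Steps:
1/(f - 73144) = 1/(-67916 - 73144) = 1/(-141060) = -1/141060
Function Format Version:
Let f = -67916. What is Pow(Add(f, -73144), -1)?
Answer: Rational(-1, 141060) ≈ -7.0892e-6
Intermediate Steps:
Pow(Add(f, -73144), -1) = Pow(Add(-67916, -73144), -1) = Pow(-141060, -1) = Rational(-1, 141060)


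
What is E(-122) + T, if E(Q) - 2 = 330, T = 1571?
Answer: 1903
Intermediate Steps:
E(Q) = 332 (E(Q) = 2 + 330 = 332)
E(-122) + T = 332 + 1571 = 1903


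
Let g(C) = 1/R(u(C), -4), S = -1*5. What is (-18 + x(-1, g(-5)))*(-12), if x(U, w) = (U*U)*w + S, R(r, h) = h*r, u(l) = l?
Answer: 1377/5 ≈ 275.40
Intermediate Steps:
S = -5
g(C) = -1/(4*C) (g(C) = 1/(-4*C) = -1/(4*C))
x(U, w) = -5 + w*U² (x(U, w) = (U*U)*w - 5 = U²*w - 5 = w*U² - 5 = -5 + w*U²)
(-18 + x(-1, g(-5)))*(-12) = (-18 + (-5 - ¼/(-5)*(-1)²))*(-12) = (-18 + (-5 - ¼*(-⅕)*1))*(-12) = (-18 + (-5 + (1/20)*1))*(-12) = (-18 + (-5 + 1/20))*(-12) = (-18 - 99/20)*(-12) = -459/20*(-12) = 1377/5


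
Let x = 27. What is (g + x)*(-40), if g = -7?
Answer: -800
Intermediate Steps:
(g + x)*(-40) = (-7 + 27)*(-40) = 20*(-40) = -800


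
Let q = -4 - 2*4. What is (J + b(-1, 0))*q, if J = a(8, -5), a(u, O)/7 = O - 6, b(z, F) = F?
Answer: 924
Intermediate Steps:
q = -12 (q = -4 - 8 = -12)
a(u, O) = -42 + 7*O (a(u, O) = 7*(O - 6) = 7*(-6 + O) = -42 + 7*O)
J = -77 (J = -42 + 7*(-5) = -42 - 35 = -77)
(J + b(-1, 0))*q = (-77 + 0)*(-12) = -77*(-12) = 924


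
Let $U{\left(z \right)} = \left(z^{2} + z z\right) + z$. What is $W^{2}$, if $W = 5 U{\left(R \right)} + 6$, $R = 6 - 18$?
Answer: $1920996$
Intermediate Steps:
$R = -12$ ($R = 6 - 18 = -12$)
$U{\left(z \right)} = z + 2 z^{2}$ ($U{\left(z \right)} = \left(z^{2} + z^{2}\right) + z = 2 z^{2} + z = z + 2 z^{2}$)
$W = 1386$ ($W = 5 \left(- 12 \left(1 + 2 \left(-12\right)\right)\right) + 6 = 5 \left(- 12 \left(1 - 24\right)\right) + 6 = 5 \left(\left(-12\right) \left(-23\right)\right) + 6 = 5 \cdot 276 + 6 = 1380 + 6 = 1386$)
$W^{2} = 1386^{2} = 1920996$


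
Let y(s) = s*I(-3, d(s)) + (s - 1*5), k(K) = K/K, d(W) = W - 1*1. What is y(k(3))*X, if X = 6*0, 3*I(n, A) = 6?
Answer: 0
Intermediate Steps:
d(W) = -1 + W (d(W) = W - 1 = -1 + W)
I(n, A) = 2 (I(n, A) = (⅓)*6 = 2)
k(K) = 1
y(s) = -5 + 3*s (y(s) = s*2 + (s - 1*5) = 2*s + (s - 5) = 2*s + (-5 + s) = -5 + 3*s)
X = 0
y(k(3))*X = (-5 + 3*1)*0 = (-5 + 3)*0 = -2*0 = 0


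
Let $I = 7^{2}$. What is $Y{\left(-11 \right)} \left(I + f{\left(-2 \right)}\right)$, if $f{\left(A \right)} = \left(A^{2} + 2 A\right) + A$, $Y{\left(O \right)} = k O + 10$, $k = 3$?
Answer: $-1081$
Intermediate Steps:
$Y{\left(O \right)} = 10 + 3 O$ ($Y{\left(O \right)} = 3 O + 10 = 10 + 3 O$)
$f{\left(A \right)} = A^{2} + 3 A$
$I = 49$
$Y{\left(-11 \right)} \left(I + f{\left(-2 \right)}\right) = \left(10 + 3 \left(-11\right)\right) \left(49 - 2 \left(3 - 2\right)\right) = \left(10 - 33\right) \left(49 - 2\right) = - 23 \left(49 - 2\right) = \left(-23\right) 47 = -1081$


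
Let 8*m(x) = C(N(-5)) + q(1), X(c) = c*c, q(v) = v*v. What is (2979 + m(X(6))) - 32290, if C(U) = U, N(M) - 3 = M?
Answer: -234489/8 ≈ -29311.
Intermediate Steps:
q(v) = v²
N(M) = 3 + M
X(c) = c²
m(x) = -⅛ (m(x) = ((3 - 5) + 1²)/8 = (-2 + 1)/8 = (⅛)*(-1) = -⅛)
(2979 + m(X(6))) - 32290 = (2979 - ⅛) - 32290 = 23831/8 - 32290 = -234489/8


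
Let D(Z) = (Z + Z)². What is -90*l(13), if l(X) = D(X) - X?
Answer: -59670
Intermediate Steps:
D(Z) = 4*Z² (D(Z) = (2*Z)² = 4*Z²)
l(X) = -X + 4*X² (l(X) = 4*X² - X = -X + 4*X²)
-90*l(13) = -1170*(-1 + 4*13) = -1170*(-1 + 52) = -1170*51 = -90*663 = -59670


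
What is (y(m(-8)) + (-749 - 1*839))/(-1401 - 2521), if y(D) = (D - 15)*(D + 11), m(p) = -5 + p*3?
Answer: 398/1961 ≈ 0.20296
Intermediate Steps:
m(p) = -5 + 3*p
y(D) = (-15 + D)*(11 + D)
(y(m(-8)) + (-749 - 1*839))/(-1401 - 2521) = ((-165 + (-5 + 3*(-8))² - 4*(-5 + 3*(-8))) + (-749 - 1*839))/(-1401 - 2521) = ((-165 + (-5 - 24)² - 4*(-5 - 24)) + (-749 - 839))/(-3922) = ((-165 + (-29)² - 4*(-29)) - 1588)*(-1/3922) = ((-165 + 841 + 116) - 1588)*(-1/3922) = (792 - 1588)*(-1/3922) = -796*(-1/3922) = 398/1961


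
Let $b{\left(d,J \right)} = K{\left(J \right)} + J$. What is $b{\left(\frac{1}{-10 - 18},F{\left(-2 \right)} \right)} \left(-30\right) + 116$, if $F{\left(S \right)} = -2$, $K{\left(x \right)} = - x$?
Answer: $116$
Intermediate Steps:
$b{\left(d,J \right)} = 0$ ($b{\left(d,J \right)} = - J + J = 0$)
$b{\left(\frac{1}{-10 - 18},F{\left(-2 \right)} \right)} \left(-30\right) + 116 = 0 \left(-30\right) + 116 = 0 + 116 = 116$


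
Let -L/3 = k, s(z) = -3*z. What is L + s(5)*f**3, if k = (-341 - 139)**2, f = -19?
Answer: -588315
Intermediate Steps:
k = 230400 (k = (-480)**2 = 230400)
L = -691200 (L = -3*230400 = -691200)
L + s(5)*f**3 = -691200 - 3*5*(-19)**3 = -691200 - 15*(-6859) = -691200 + 102885 = -588315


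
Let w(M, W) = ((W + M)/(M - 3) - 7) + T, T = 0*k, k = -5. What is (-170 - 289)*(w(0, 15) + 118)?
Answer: -48654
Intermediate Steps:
T = 0 (T = 0*(-5) = 0)
w(M, W) = -7 + (M + W)/(-3 + M) (w(M, W) = ((W + M)/(M - 3) - 7) + 0 = ((M + W)/(-3 + M) - 7) + 0 = (-7 + (M + W)/(-3 + M)) + 0 = -7 + (M + W)/(-3 + M))
(-170 - 289)*(w(0, 15) + 118) = (-170 - 289)*((21 + 15 - 6*0)/(-3 + 0) + 118) = -459*((21 + 15 + 0)/(-3) + 118) = -459*(-1/3*36 + 118) = -459*(-12 + 118) = -459*106 = -48654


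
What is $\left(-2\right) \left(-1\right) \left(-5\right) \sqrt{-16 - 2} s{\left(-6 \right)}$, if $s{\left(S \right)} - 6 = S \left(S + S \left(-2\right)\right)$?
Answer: $900 i \sqrt{2} \approx 1272.8 i$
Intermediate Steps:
$s{\left(S \right)} = 6 - S^{2}$ ($s{\left(S \right)} = 6 + S \left(S + S \left(-2\right)\right) = 6 + S \left(S - 2 S\right) = 6 + S \left(- S\right) = 6 - S^{2}$)
$\left(-2\right) \left(-1\right) \left(-5\right) \sqrt{-16 - 2} s{\left(-6 \right)} = \left(-2\right) \left(-1\right) \left(-5\right) \sqrt{-16 - 2} \left(6 - \left(-6\right)^{2}\right) = 2 \left(-5\right) \sqrt{-18} \left(6 - 36\right) = - 10 \cdot 3 i \sqrt{2} \left(6 - 36\right) = - 30 i \sqrt{2} \left(-30\right) = 900 i \sqrt{2}$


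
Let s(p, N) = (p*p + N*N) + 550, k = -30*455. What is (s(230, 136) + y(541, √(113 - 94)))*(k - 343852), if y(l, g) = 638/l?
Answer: -13915201926848/541 ≈ -2.5721e+10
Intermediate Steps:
k = -13650
s(p, N) = 550 + N² + p² (s(p, N) = (p² + N²) + 550 = (N² + p²) + 550 = 550 + N² + p²)
(s(230, 136) + y(541, √(113 - 94)))*(k - 343852) = ((550 + 136² + 230²) + 638/541)*(-13650 - 343852) = ((550 + 18496 + 52900) + 638*(1/541))*(-357502) = (71946 + 638/541)*(-357502) = (38923424/541)*(-357502) = -13915201926848/541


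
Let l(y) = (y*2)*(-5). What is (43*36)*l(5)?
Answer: -77400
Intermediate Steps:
l(y) = -10*y (l(y) = (2*y)*(-5) = -10*y)
(43*36)*l(5) = (43*36)*(-10*5) = 1548*(-50) = -77400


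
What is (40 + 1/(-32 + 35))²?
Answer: 14641/9 ≈ 1626.8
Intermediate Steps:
(40 + 1/(-32 + 35))² = (40 + 1/3)² = (40 + ⅓)² = (121/3)² = 14641/9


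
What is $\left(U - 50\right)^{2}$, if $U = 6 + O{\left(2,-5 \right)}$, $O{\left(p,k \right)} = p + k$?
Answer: $2209$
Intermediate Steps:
$O{\left(p,k \right)} = k + p$
$U = 3$ ($U = 6 + \left(-5 + 2\right) = 6 - 3 = 3$)
$\left(U - 50\right)^{2} = \left(3 - 50\right)^{2} = \left(-47\right)^{2} = 2209$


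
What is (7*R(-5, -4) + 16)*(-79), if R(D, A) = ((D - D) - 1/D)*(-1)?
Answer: -5767/5 ≈ -1153.4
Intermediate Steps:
R(D, A) = 1/D (R(D, A) = (0 - 1/D)*(-1) = -1/D*(-1) = 1/D)
(7*R(-5, -4) + 16)*(-79) = (7/(-5) + 16)*(-79) = (7*(-1/5) + 16)*(-79) = (-7/5 + 16)*(-79) = (73/5)*(-79) = -5767/5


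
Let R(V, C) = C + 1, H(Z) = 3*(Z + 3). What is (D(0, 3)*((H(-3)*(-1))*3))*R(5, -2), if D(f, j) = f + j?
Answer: 0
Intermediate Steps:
H(Z) = 9 + 3*Z (H(Z) = 3*(3 + Z) = 9 + 3*Z)
R(V, C) = 1 + C
(D(0, 3)*((H(-3)*(-1))*3))*R(5, -2) = ((0 + 3)*(((9 + 3*(-3))*(-1))*3))*(1 - 2) = (3*(((9 - 9)*(-1))*3))*(-1) = (3*((0*(-1))*3))*(-1) = (3*(0*3))*(-1) = (3*0)*(-1) = 0*(-1) = 0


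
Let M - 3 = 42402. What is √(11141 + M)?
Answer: √53546 ≈ 231.40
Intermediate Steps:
M = 42405 (M = 3 + 42402 = 42405)
√(11141 + M) = √(11141 + 42405) = √53546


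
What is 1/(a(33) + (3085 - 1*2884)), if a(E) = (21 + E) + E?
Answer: 1/288 ≈ 0.0034722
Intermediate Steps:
a(E) = 21 + 2*E
1/(a(33) + (3085 - 1*2884)) = 1/((21 + 2*33) + (3085 - 1*2884)) = 1/((21 + 66) + (3085 - 2884)) = 1/(87 + 201) = 1/288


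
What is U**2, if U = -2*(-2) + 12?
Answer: 256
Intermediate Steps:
U = 16 (U = 4 + 12 = 16)
U**2 = 16**2 = 256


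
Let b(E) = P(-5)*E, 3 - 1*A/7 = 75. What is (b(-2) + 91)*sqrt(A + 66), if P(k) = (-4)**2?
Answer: 59*I*sqrt(438) ≈ 1234.8*I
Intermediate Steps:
A = -504 (A = 21 - 7*75 = 21 - 525 = -504)
P(k) = 16
b(E) = 16*E
(b(-2) + 91)*sqrt(A + 66) = (16*(-2) + 91)*sqrt(-504 + 66) = (-32 + 91)*sqrt(-438) = 59*(I*sqrt(438)) = 59*I*sqrt(438)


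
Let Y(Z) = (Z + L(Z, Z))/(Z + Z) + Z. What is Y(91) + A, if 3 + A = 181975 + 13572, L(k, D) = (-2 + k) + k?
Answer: 35605841/182 ≈ 1.9564e+5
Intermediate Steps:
L(k, D) = -2 + 2*k
A = 195544 (A = -3 + (181975 + 13572) = -3 + 195547 = 195544)
Y(Z) = Z + (-2 + 3*Z)/(2*Z) (Y(Z) = (Z + (-2 + 2*Z))/(Z + Z) + Z = (-2 + 3*Z)/((2*Z)) + Z = (-2 + 3*Z)*(1/(2*Z)) + Z = (-2 + 3*Z)/(2*Z) + Z = Z + (-2 + 3*Z)/(2*Z))
Y(91) + A = (3/2 + 91 - 1/91) + 195544 = 16833/182 + 195544 = 35605841/182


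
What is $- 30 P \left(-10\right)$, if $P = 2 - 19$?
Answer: $-5100$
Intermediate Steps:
$P = -17$
$- 30 P \left(-10\right) = \left(-30\right) \left(-17\right) \left(-10\right) = 510 \left(-10\right) = -5100$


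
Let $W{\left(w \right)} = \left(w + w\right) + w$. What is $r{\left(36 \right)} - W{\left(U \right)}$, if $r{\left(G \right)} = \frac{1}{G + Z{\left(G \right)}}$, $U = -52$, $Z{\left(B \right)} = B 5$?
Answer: $\frac{33697}{216} \approx 156.0$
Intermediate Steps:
$Z{\left(B \right)} = 5 B$
$r{\left(G \right)} = \frac{1}{6 G}$ ($r{\left(G \right)} = \frac{1}{G + 5 G} = \frac{1}{6 G}$)
$W{\left(w \right)} = 3 w$ ($W{\left(w \right)} = 2 w + w = 3 w$)
$r{\left(36 \right)} - W{\left(U \right)} = \frac{1}{6 \cdot 36} - 3 \left(-52\right) = \frac{1}{6} \cdot \frac{1}{36} - -156 = \frac{1}{216} + 156 = \frac{33697}{216}$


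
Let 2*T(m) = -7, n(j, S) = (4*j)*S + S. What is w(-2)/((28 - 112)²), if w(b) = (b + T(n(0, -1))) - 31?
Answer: -73/14112 ≈ -0.0051729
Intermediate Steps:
n(j, S) = S + 4*S*j (n(j, S) = 4*S*j + S = S + 4*S*j)
T(m) = -7/2 (T(m) = (½)*(-7) = -7/2)
w(b) = -69/2 + b (w(b) = (b - 7/2) - 31 = (-7/2 + b) - 31 = -69/2 + b)
w(-2)/((28 - 112)²) = (-69/2 - 2)/((28 - 112)²) = -73/(2*((-84)²)) = -73/2/7056 = -73/2*1/7056 = -73/14112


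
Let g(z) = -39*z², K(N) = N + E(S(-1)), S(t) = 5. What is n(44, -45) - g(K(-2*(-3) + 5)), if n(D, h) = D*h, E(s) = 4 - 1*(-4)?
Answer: 12099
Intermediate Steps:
E(s) = 8 (E(s) = 4 + 4 = 8)
K(N) = 8 + N (K(N) = N + 8 = 8 + N)
n(44, -45) - g(K(-2*(-3) + 5)) = 44*(-45) - (-39)*(8 + (-2*(-3) + 5))² = -1980 - (-39)*(8 + (6 + 5))² = -1980 - (-39)*(8 + 11)² = -1980 - (-39)*19² = -1980 - (-39)*361 = -1980 - 1*(-14079) = -1980 + 14079 = 12099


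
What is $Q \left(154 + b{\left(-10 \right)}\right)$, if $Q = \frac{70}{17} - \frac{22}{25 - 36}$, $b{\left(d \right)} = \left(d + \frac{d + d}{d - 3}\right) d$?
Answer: $\frac{24816}{17} \approx 1459.8$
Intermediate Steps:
$b{\left(d \right)} = d \left(d + \frac{2 d}{-3 + d}\right)$ ($b{\left(d \right)} = \left(d + \frac{2 d}{-3 + d}\right) d = d \left(d + \frac{2 d}{-3 + d}\right)$)
$Q = \frac{104}{17}$ ($Q = 70 \cdot \frac{1}{17} - \frac{22}{25 - 36} = \frac{70}{17} - \frac{22}{-11} = \frac{70}{17} - -2 = \frac{70}{17} + 2 = \frac{104}{17} \approx 6.1176$)
$Q \left(154 + b{\left(-10 \right)}\right) = \frac{104 \left(154 + \frac{\left(-10\right)^{2} \left(-1 - 10\right)}{-3 - 10}\right)}{17} = \frac{104 \left(154 + 100 \frac{1}{-13} \left(-11\right)\right)}{17} = \frac{104 \left(154 + 100 \left(- \frac{1}{13}\right) \left(-11\right)\right)}{17} = \frac{104 \left(154 + \frac{1100}{13}\right)}{17} = \frac{104}{17} \cdot \frac{3102}{13} = \frac{24816}{17}$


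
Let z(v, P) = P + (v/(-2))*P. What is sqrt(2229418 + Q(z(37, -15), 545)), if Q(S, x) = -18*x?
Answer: 2*sqrt(554902) ≈ 1489.8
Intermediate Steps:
z(v, P) = P - P*v/2 (z(v, P) = P + (v*(-1/2))*P = P + (-v/2)*P = P - P*v/2)
sqrt(2229418 + Q(z(37, -15), 545)) = sqrt(2229418 - 18*545) = sqrt(2229418 - 9810) = sqrt(2219608) = 2*sqrt(554902)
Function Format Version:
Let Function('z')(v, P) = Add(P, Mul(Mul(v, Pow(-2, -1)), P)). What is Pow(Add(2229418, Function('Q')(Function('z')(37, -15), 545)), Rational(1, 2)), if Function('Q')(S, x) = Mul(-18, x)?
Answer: Mul(2, Pow(554902, Rational(1, 2))) ≈ 1489.8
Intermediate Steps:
Function('z')(v, P) = Add(P, Mul(Rational(-1, 2), P, v)) (Function('z')(v, P) = Add(P, Mul(Mul(v, Rational(-1, 2)), P)) = Add(P, Mul(Mul(Rational(-1, 2), v), P)) = Add(P, Mul(Rational(-1, 2), P, v)))
Pow(Add(2229418, Function('Q')(Function('z')(37, -15), 545)), Rational(1, 2)) = Pow(Add(2229418, Mul(-18, 545)), Rational(1, 2)) = Pow(Add(2229418, -9810), Rational(1, 2)) = Pow(2219608, Rational(1, 2)) = Mul(2, Pow(554902, Rational(1, 2)))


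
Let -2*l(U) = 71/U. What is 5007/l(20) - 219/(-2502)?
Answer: -167028337/59214 ≈ -2820.8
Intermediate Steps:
l(U) = -71/(2*U)
5007/l(20) - 219/(-2502) = 5007/((-71/2/20)) - 219/(-2502) = 5007/((-71/2*1/20)) - 219*(-1/2502) = 5007/(-71/40) + 73/834 = 5007*(-40/71) + 73/834 = -200280/71 + 73/834 = -167028337/59214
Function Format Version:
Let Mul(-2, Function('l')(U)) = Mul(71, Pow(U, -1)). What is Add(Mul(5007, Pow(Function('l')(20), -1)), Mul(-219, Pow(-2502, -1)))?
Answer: Rational(-167028337, 59214) ≈ -2820.8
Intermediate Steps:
Function('l')(U) = Mul(Rational(-71, 2), Pow(U, -1)) (Function('l')(U) = Mul(Rational(-1, 2), Mul(71, Pow(U, -1))) = Mul(Rational(-71, 2), Pow(U, -1)))
Add(Mul(5007, Pow(Function('l')(20), -1)), Mul(-219, Pow(-2502, -1))) = Add(Mul(5007, Pow(Mul(Rational(-71, 2), Pow(20, -1)), -1)), Mul(-219, Pow(-2502, -1))) = Add(Mul(5007, Pow(Mul(Rational(-71, 2), Rational(1, 20)), -1)), Mul(-219, Rational(-1, 2502))) = Add(Mul(5007, Pow(Rational(-71, 40), -1)), Rational(73, 834)) = Add(Mul(5007, Rational(-40, 71)), Rational(73, 834)) = Add(Rational(-200280, 71), Rational(73, 834)) = Rational(-167028337, 59214)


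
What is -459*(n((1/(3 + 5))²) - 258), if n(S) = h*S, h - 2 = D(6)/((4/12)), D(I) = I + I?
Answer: 3780783/32 ≈ 1.1815e+5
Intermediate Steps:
D(I) = 2*I
h = 38 (h = 2 + (2*6)/((4/12)) = 2 + 12/((4*(1/12))) = 2 + 12/(⅓) = 2 + 12*3 = 2 + 36 = 38)
n(S) = 38*S
-459*(n((1/(3 + 5))²) - 258) = -459*(38*(1/(3 + 5))² - 258) = -459*(38*(1/8)² - 258) = -459*(38*(⅛)² - 258) = -459*(38*(1/64) - 258) = -459*(19/32 - 258) = -459*(-8237/32) = 3780783/32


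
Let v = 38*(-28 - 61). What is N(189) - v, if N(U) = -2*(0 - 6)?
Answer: 3394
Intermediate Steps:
N(U) = 12 (N(U) = -2*(-6) = 12)
v = -3382 (v = 38*(-89) = -3382)
N(189) - v = 12 - 1*(-3382) = 12 + 3382 = 3394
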